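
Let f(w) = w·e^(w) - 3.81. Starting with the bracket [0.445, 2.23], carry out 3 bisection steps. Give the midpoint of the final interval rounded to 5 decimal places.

1.22594

f(0.445000) = -3.115582, f(2.230000) = 16.928701 (opposite signs)
step 1: m = 1.337500, f(m) = 1.285217 > 0 → root in [0.445000, 1.337500]
step 2: m = 0.891250, f(m) = -1.636976 < 0 → root in [0.891250, 1.337500]
step 3: m = 1.114375, f(m) = -0.413761 < 0 → root in [1.114375, 1.337500]
Midpoint of [1.114375, 1.337500] = 1.225937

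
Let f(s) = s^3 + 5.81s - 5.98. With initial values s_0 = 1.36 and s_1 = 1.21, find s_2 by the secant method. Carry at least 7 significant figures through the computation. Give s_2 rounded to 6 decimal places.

Secant update: s_(k+1) = s_k − f(s_k)·(s_k − s_(k-1))/(f(s_k) − f(s_(k-1))).
f(s_0) = 4.437056, f(s_1) = 2.821661
s_2 = 1.210000 - (2.821661)·(1.210000 - 1.360000)/(2.821661 - (4.437056)) = 0.947990; f(s_2) = 0.379769

0.947990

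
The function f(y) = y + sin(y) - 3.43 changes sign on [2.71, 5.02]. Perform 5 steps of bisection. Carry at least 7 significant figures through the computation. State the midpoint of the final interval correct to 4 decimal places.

f(2.710000) = -0.301682, f(5.020000) = 0.636940 (opposite signs)
step 1: m = 3.865000, f(m) = -0.226943 < 0 → root in [3.865000, 5.020000]
step 2: m = 4.442500, f(m) = 0.048699 > 0 → root in [3.865000, 4.442500]
step 3: m = 4.153750, f(m) = -0.124227 < 0 → root in [4.153750, 4.442500]
step 4: m = 4.298125, f(m) = -0.047288 < 0 → root in [4.298125, 4.442500]
step 5: m = 4.370312, f(m) = -0.001748 < 0 → root in [4.370312, 4.442500]
Midpoint of [4.370312, 4.442500] = 4.406406

4.4064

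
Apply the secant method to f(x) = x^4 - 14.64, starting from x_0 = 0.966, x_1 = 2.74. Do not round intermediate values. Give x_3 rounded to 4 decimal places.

1.6790

f(x_0) = -13.769220, f(x_1) = 41.724058
x_2 = 2.740000 - (41.724058)·(2.740000 - 0.966000)/(41.724058 - (-13.769220)) = 1.406172; f(x_2) = -10.730205
x_3 = 1.406172 - (-10.730205)·(1.406172 - 2.740000)/(-10.730205 - (41.724058)) = 1.679024; f(x_3) = -6.692552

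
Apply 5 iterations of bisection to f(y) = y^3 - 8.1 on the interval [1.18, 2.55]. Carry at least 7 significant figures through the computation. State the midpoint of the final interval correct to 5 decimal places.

f(1.180000) = -6.456968, f(2.550000) = 8.481375 (opposite signs)
step 1: m = 1.865000, f(m) = -1.613110 < 0 → root in [1.865000, 2.550000]
step 2: m = 2.207500, f(m) = 2.657272 > 0 → root in [1.865000, 2.207500]
step 3: m = 2.036250, f(m) = 0.342932 > 0 → root in [1.865000, 2.036250]
step 4: m = 1.950625, f(m) = -0.677993 < 0 → root in [1.950625, 2.036250]
step 5: m = 1.993437, f(m) = -0.178492 < 0 → root in [1.993437, 2.036250]
Midpoint of [1.993437, 2.036250] = 2.014844

2.01484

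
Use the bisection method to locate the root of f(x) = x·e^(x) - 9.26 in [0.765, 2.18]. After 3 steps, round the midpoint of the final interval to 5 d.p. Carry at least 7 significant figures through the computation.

f(0.765000) = -7.616019, f(2.180000) = 10.024948 (opposite signs)
step 1: m = 1.472500, f(m) = -2.839721 < 0 → root in [1.472500, 2.180000]
step 2: m = 1.826250, f(m) = 2.082023 > 0 → root in [1.472500, 1.826250]
step 3: m = 1.649375, f(m) = -0.677104 < 0 → root in [1.649375, 1.826250]
Midpoint of [1.649375, 1.826250] = 1.737812

1.73781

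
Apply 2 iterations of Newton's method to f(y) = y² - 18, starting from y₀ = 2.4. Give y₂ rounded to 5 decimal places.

4.29318

Newton update: y ← y − f(y)/f'(y).
f'(y) = 2y
y_0 = 2.400000: f = -12.240000, f' = 4.800000 → y_1 = 2.400000 - (-12.240000)/(4.800000) = 4.950000
y_1 = 4.950000: f = 6.502500, f' = 9.900000 → y_2 = 4.950000 - (6.502500)/(9.900000) = 4.293182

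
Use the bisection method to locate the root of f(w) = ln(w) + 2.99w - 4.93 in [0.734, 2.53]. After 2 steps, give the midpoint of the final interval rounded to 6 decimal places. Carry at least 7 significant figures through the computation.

1.407500

f(0.734000) = -3.044586, f(2.530000) = 3.562919 (opposite signs)
step 1: m = 1.632000, f(m) = 0.439486 > 0 → root in [0.734000, 1.632000]
step 2: m = 1.183000, f(m) = -1.224776 < 0 → root in [1.183000, 1.632000]
Midpoint of [1.183000, 1.632000] = 1.407500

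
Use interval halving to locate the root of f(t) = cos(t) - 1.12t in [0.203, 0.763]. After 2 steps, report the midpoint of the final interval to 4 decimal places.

0.6930

f(0.203000) = 0.752106, f(0.763000) = -0.131794 (opposite signs)
step 1: m = 0.483000, f(m) = 0.344646 > 0 → root in [0.483000, 0.763000]
step 2: m = 0.623000, f(m) = 0.114372 > 0 → root in [0.623000, 0.763000]
Midpoint of [0.623000, 0.763000] = 0.693000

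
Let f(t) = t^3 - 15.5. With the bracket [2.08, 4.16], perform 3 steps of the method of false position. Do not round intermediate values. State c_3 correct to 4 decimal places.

f(2.080000) = -6.501088, f(4.160000) = 56.491296
step 1: c = 2.294665, f(c) = -3.417469 < 0 → new bracket [2.294665, 4.160000]
step 2: c = 2.401072, f(c) = -1.657463 < 0 → new bracket [2.401072, 4.160000]
step 3: c = 2.451208, f(c) = -0.772103 < 0 → new bracket [2.451208, 4.160000]

2.4512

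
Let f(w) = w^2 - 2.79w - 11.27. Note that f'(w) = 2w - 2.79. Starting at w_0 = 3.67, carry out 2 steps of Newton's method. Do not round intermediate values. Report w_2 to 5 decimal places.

5.05085

w_0 = 3.670000: f = -8.040400, f' = 4.550000 → w_1 = 3.670000 - (-8.040400)/(4.550000) = 5.437121
w_1 = 5.437121: f = 3.122716, f' = 8.084242 → w_2 = 5.437121 - (3.122716)/(8.084242) = 5.050849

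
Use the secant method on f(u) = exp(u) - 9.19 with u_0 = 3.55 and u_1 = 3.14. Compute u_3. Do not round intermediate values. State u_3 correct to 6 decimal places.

2.379205

Secant update: u_(k+1) = u_k − f(u_k)·(u_k − u_(k-1))/(f(u_k) − f(u_(k-1))).
f(u_0) = 25.623317, f(u_1) = 13.913867
u_2 = 3.140000 - (13.913867)·(3.140000 - 3.550000)/(13.913867 - (25.623317)) = 2.652814; f(u_2) = 5.003918
u_3 = 2.652814 - (5.003918)·(2.652814 - 3.140000)/(5.003918 - (13.913867)) = 2.379205; f(u_3) = 1.606313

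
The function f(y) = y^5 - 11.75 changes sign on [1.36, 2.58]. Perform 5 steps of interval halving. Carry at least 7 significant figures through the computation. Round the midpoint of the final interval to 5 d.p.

f(1.360000) = -7.097413, f(2.580000) = 102.563765 (opposite signs)
step 1: m = 1.970000, f(m) = 17.920928 > 0 → root in [1.360000, 1.970000]
step 2: m = 1.665000, f(m) = 1.045910 > 0 → root in [1.360000, 1.665000]
step 3: m = 1.512500, f(m) = -3.834526 < 0 → root in [1.512500, 1.665000]
step 4: m = 1.588750, f(m) = -1.627732 < 0 → root in [1.588750, 1.665000]
step 5: m = 1.626875, f(m) = -0.353515 < 0 → root in [1.626875, 1.665000]
Midpoint of [1.626875, 1.665000] = 1.645938

1.64594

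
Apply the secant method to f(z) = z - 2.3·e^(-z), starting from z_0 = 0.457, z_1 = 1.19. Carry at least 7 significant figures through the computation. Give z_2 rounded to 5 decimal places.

0.94874

f(z_0) = -0.999315, f(z_1) = 0.490291
z_2 = 1.190000 - (0.490291)·(1.190000 - 0.457000)/(0.490291 - (-0.999315)) = 0.948739; f(z_2) = 0.058113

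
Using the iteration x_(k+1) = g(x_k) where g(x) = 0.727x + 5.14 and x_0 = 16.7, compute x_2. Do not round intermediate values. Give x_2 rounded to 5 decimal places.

x_1 = g(16.700000) = 17.280900
x_2 = g(17.280900) = 17.703214

17.70321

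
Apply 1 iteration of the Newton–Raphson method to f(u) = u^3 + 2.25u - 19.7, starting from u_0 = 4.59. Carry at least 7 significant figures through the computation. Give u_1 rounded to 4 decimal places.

f'(u) = 3u^2 + 2.25
u_0 = 4.590000: f = 87.330079, f' = 65.454300 → u_1 = 4.590000 - (87.330079)/(65.454300) = 3.255785

3.2558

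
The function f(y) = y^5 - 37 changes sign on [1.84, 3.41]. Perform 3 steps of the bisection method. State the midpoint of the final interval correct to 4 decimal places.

2.1344

f(1.840000) = -15.909391, f(3.410000) = 424.075340 (opposite signs)
step 1: m = 2.625000, f(m) = 87.636871 > 0 → root in [1.840000, 2.625000]
step 2: m = 2.232500, f(m) = 18.457123 > 0 → root in [1.840000, 2.232500]
step 3: m = 2.036250, f(m) = -1.992952 < 0 → root in [2.036250, 2.232500]
Midpoint of [2.036250, 2.232500] = 2.134375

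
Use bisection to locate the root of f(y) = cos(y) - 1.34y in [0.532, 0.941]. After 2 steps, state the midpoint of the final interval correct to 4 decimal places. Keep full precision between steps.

0.5831

f(0.532000) = 0.148914, f(0.941000) = -0.671960 (opposite signs)
step 1: m = 0.736500, f(m) = -0.246086 < 0 → root in [0.532000, 0.736500]
step 2: m = 0.634250, f(m) = -0.044379 < 0 → root in [0.532000, 0.634250]
Midpoint of [0.532000, 0.634250] = 0.583125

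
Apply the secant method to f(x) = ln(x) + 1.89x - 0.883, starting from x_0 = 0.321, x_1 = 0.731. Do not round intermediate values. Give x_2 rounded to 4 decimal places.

f(x_0) = -1.412624, f(x_1) = 0.185248
x_2 = 0.731000 - (0.185248)·(0.731000 - 0.321000)/(0.185248 - (-1.412624)) = 0.683467; f(x_2) = 0.028176

0.6835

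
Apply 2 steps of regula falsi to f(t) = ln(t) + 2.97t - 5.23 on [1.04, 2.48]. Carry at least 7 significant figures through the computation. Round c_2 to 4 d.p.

1.6032

False-position update: c = (a·f(b) − b·f(a))/(f(b) − f(a)); replace the endpoint whose sign matches f(c).
f(1.040000) = -2.101979, f(2.480000) = 3.043859
step 1: c = 1.628213, f(c) = 0.093277 > 0 → new bracket [1.040000, 1.628213]
step 2: c = 1.603220, f(c) = 0.003578 > 0 → new bracket [1.040000, 1.603220]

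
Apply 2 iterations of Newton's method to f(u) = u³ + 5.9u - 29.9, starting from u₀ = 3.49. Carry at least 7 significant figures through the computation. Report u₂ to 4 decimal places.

f'(u) = 3u² + 5.9
u_0 = 3.490000: f = 33.199549, f' = 42.440300 → u_1 = 3.490000 - (33.199549)/(42.440300) = 2.707735
u_1 = 2.707735: f = 5.928294, f' = 27.895491 → u_2 = 2.707735 - (5.928294)/(27.895491) = 2.495217

2.4952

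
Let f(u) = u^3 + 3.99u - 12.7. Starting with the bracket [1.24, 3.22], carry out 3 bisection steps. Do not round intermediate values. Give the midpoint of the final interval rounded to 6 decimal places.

1.858750

f(1.240000) = -5.845776, f(3.220000) = 33.534048 (opposite signs)
step 1: m = 2.230000, f(m) = 7.287267 > 0 → root in [1.240000, 2.230000]
step 2: m = 1.735000, f(m) = -0.554610 < 0 → root in [1.735000, 2.230000]
step 3: m = 1.982500, f(m) = 3.002007 > 0 → root in [1.735000, 1.982500]
Midpoint of [1.735000, 1.982500] = 1.858750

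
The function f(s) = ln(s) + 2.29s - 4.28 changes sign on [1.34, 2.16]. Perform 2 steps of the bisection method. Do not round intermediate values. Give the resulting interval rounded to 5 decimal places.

f(1.340000) = -0.918730, f(2.160000) = 1.436508 (opposite signs)
step 1: m = 1.750000, f(m) = 0.287116 > 0 → root in [1.340000, 1.750000]
step 2: m = 1.545000, f(m) = -0.306926 < 0 → root in [1.545000, 1.750000]

[1.54500, 1.75000]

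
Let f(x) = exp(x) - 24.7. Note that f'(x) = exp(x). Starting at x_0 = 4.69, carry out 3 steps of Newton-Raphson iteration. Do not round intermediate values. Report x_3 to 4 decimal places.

x_0 = 4.690000: f = 84.153180, f' = 108.853180 → x_1 = 4.690000 - (84.153180)/(108.853180) = 3.916911
x_1 = 3.916911: f = 25.545005, f' = 50.245005 → x_2 = 3.916911 - (25.545005)/(50.245005) = 3.408502
x_2 = 3.408502: f = 5.519950, f' = 30.219950 → x_3 = 3.408502 - (5.519950)/(30.219950) = 3.225843

3.2258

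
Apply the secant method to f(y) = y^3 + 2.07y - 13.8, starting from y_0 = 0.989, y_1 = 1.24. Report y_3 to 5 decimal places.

f(y_0) = -10.785408, f(y_1) = -9.326576
y_2 = 1.240000 - (-9.326576)·(1.240000 - 0.989000)/(-9.326576 - (-10.785408)) = 2.844688; f(y_2) = 15.108427
y_3 = 2.844688 - (15.108427)·(2.844688 - 1.240000)/(15.108427 - (-9.326576)) = 1.852492; f(y_3) = -3.608096

1.85249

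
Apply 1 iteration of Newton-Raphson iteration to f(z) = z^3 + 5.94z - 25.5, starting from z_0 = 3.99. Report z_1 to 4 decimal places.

f'(z) = 3z^2 + 5.94
z_0 = 3.990000: f = 61.721799, f' = 53.700300 → z_1 = 3.990000 - (61.721799)/(53.700300) = 2.840625

2.8406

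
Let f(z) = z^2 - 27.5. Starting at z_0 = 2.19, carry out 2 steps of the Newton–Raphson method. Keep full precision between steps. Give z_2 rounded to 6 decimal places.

Newton update: z ← z − f(z)/f'(z).
f'(z) = 2z
z_0 = 2.190000: f = -22.703900, f' = 4.380000 → z_1 = 2.190000 - (-22.703900)/(4.380000) = 7.373539
z_1 = 7.373539: f = 26.869075, f' = 14.747078 → z_2 = 7.373539 - (26.869075)/(14.747078) = 5.551546

5.551546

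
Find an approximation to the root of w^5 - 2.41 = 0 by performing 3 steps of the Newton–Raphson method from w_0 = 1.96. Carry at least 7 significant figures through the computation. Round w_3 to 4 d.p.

1.2266

Newton update: w ← w − f(w)/f'(w).
f'(w) = 5w^4
w_0 = 1.960000: f = 26.515465, f' = 73.789453 → w_1 = 1.960000 - (26.515465)/(73.789453) = 1.600660
w_1 = 1.600660: f = 8.097421, f' = 32.822141 → w_2 = 1.600660 - (8.097421)/(32.822141) = 1.353954
w_2 = 1.353954: f = 2.140093, f' = 16.802976 → w_3 = 1.353954 - (2.140093)/(16.802976) = 1.226591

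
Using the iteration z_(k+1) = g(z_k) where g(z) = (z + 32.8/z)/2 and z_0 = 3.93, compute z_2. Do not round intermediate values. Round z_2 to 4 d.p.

z_1 = g(3.930000) = 6.138028
z_2 = g(6.138028) = 5.740882

5.7409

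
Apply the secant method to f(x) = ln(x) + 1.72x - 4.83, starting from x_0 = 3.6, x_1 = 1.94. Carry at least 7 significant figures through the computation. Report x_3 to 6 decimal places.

2.319407

f(x_0) = 2.642934, f(x_1) = -0.830512
x_2 = 1.940000 - (-0.830512)·(1.940000 - 3.600000)/(-0.830512 - (2.642934)) = 2.336911; f(x_2) = 0.038318
x_3 = 2.336911 - (0.038318)·(2.336911 - 1.940000)/(0.038318 - (-0.830512)) = 2.319407; f(x_3) = 0.000691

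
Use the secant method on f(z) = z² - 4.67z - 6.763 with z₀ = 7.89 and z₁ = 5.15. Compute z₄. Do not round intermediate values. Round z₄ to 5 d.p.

f(z_0) = 18.642800, f(z_1) = -4.291000
z_2 = 5.150000 - (-4.291000)·(5.150000 - 7.890000)/(-4.291000 - (18.642800)) = 5.662664; f(z_2) = -1.141875
z_3 = 5.662664 - (-1.141875)·(5.662664 - 5.150000)/(-1.141875 - (-4.291000)) = 5.848557; f(z_3) = 0.129857
z_4 = 5.848557 - (0.129857)·(5.848557 - 5.662664)/(0.129857 - (-1.141875)) = 5.829575; f(z_4) = -0.003168

5.82958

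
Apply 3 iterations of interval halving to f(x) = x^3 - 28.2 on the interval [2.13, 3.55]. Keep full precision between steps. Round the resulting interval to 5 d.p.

[3.01750, 3.19500]

f(2.130000) = -18.536403, f(3.550000) = 16.538875 (opposite signs)
step 1: m = 2.840000, f(m) = -5.293696 < 0 → root in [2.840000, 3.550000]
step 2: m = 3.195000, f(m) = 4.414640 > 0 → root in [2.840000, 3.195000]
step 3: m = 3.017500, f(m) = -0.724738 < 0 → root in [3.017500, 3.195000]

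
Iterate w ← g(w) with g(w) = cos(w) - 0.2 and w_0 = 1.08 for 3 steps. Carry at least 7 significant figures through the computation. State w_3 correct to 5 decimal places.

w_1 = g(1.080000) = 0.271328
w_2 = g(0.271328) = 0.763416
w_3 = g(0.763416) = 0.522479

0.52248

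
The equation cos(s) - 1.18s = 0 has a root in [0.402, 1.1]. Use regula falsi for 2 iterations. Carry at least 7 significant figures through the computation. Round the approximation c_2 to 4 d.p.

0.6645

f(0.402000) = 0.445920, f(1.100000) = -0.844404
step 1: c = 0.643220, f(c) = 0.041169 > 0 → new bracket [0.643220, 1.100000]
step 2: c = 0.664455, f(c) = 0.003196 > 0 → new bracket [0.664455, 1.100000]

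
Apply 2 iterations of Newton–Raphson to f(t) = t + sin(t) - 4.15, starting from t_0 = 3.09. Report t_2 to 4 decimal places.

f'(t) = 1 + cos(t)
t_0 = 3.090000: f = -1.008430, f' = 0.001331 → t_1 = 3.090000 - (-1.008430)/(0.001331) = 760.963038
t_1 = 760.963038: f = 757.455431, f' = 1.766376 → t_2 = 760.963038 - (757.455431)/(1.766376) = 332.144085

332.1441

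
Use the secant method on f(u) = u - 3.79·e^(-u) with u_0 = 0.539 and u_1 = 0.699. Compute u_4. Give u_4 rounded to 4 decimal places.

f(u_0) = -1.671826, f(u_1) = -1.184941
u_2 = 0.699000 - (-1.184941)·(0.699000 - 0.539000)/(-1.184941 - (-1.671826)) = 1.088396; f(u_2) = -0.187911
u_3 = 1.088396 - (-0.187911)·(1.088396 - 0.699000)/(-0.187911 - (-1.184941)) = 1.161785; f(u_3) = -0.024208
u_4 = 1.161785 - (-0.024208)·(1.161785 - 1.088396)/(-0.024208 - (-0.187911)) = 1.172638; f(u_4) = -0.000554

1.1726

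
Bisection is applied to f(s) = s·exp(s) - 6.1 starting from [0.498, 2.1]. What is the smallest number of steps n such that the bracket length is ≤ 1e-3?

11

Initial width b − a = 2.1 − 0.498 = 1.602000.
After n steps the width is (b−a)/2^n; need (b−a)/2^n ≤ 1e-3.
So n ≥ log₂(1.602000/1e-3) = log₂(1602.0000) ≈ 10.6457.
Hence n = 11.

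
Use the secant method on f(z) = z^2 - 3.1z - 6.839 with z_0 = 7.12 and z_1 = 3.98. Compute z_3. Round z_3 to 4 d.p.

4.6123

f(z_0) = 21.783400, f(z_1) = -3.336600
z_2 = 3.980000 - (-3.336600)·(3.980000 - 7.120000)/(-3.336600 - (21.783400)) = 4.397075; f(z_2) = -1.135664
z_3 = 4.397075 - (-1.135664)·(4.397075 - 3.980000)/(-1.135664 - (-3.336600)) = 4.612282; f(z_3) = 0.136072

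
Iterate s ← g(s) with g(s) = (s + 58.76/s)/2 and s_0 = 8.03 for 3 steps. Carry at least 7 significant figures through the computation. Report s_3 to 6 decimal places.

s_1 = g(8.030000) = 7.673780
s_2 = g(7.673780) = 7.665512
s_3 = g(7.665512) = 7.665507

7.665507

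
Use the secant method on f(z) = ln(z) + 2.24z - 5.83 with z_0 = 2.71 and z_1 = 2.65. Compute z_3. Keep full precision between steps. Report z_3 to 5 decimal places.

f(z_0) = 1.237349, f(z_1) = 1.080560
z_2 = 2.650000 - (1.080560)·(2.650000 - 2.710000)/(1.080560 - (1.237349)) = 2.236492; f(z_2) = -0.015351
z_3 = 2.236492 - (-0.015351)·(2.236492 - 2.650000)/(-0.015351 - (1.080560)) = 2.242284; f(z_3) = 0.000210

2.24228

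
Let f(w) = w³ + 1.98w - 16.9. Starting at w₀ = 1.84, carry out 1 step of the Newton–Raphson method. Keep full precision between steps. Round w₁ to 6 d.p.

f'(w) = 3w² + 1.98
w_0 = 1.840000: f = -7.027296, f' = 12.136800 → w_1 = 1.840000 - (-7.027296)/(12.136800) = 2.419007

2.419007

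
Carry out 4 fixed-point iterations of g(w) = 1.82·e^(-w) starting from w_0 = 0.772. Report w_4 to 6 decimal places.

0.793453

w_1 = g(0.772000) = 0.841000
w_2 = g(0.841000) = 0.784928
w_3 = g(0.784928) = 0.830198
w_4 = g(0.830198) = 0.793453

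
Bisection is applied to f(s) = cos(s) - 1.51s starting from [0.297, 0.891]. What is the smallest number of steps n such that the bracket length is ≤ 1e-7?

23

Initial width b − a = 0.891 − 0.297 = 0.594000.
After n steps the width is (b−a)/2^n; need (b−a)/2^n ≤ 1e-7.
So n ≥ log₂(0.594000/1e-7) = log₂(5940000.0000) ≈ 22.5020.
Hence n = 23.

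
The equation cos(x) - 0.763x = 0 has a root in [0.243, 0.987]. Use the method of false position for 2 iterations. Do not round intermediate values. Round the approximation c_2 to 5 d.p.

0.85694

f(0.243000) = 0.785211, f(0.987000) = -0.201886
step 1: c = 0.834834, f(c) = 0.034323 > 0 → new bracket [0.834834, 0.987000]
step 2: c = 0.856945, f(c) = 0.000901 > 0 → new bracket [0.856945, 0.987000]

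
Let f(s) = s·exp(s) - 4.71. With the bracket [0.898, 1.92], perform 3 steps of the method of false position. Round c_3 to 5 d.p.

f(0.898000) = -2.505689, f(1.920000) = 8.386240
step 1: c = 1.133111, f(c) = -1.191347 < 0 → new bracket [1.133111, 1.920000]
step 2: c = 1.230992, f(c) = -0.494318 < 0 → new bracket [1.230992, 1.920000]
step 3: c = 1.269344, f(c) = -0.193019 < 0 → new bracket [1.269344, 1.920000]

1.26934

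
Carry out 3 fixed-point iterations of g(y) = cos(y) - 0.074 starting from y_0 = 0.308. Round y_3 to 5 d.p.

0.77114

y_1 = g(0.308000) = 0.878942
y_2 = g(0.878942) = 0.563966
y_3 = g(0.563966) = 0.771142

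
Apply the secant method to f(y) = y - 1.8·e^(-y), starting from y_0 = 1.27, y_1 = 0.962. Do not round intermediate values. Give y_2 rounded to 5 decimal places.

0.78978

f(y_0) = 0.764503, f(y_1) = 0.274170
y_2 = 0.962000 - (0.274170)·(0.962000 - 1.270000)/(0.274170 - (0.764503)) = 0.789782; f(y_2) = -0.027317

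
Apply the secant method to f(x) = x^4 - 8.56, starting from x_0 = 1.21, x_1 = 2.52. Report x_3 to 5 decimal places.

1.56211

f(x_0) = -6.416411, f(x_1) = 31.767580
x_2 = 2.520000 - (31.767580)·(2.520000 - 1.210000)/(31.767580 - (-6.416411)) = 1.430131; f(x_2) = -4.376846
x_3 = 1.430131 - (-4.376846)·(1.430131 - 2.520000)/(-4.376846 - (31.767580)) = 1.562107; f(x_3) = -2.605527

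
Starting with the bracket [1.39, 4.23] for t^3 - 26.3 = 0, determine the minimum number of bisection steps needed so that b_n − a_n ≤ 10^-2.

Initial width b − a = 4.23 − 1.39 = 2.840000.
After n steps the width is (b−a)/2^n; need (b−a)/2^n ≤ 10^-2.
So n ≥ log₂(2.840000/10^-2) = log₂(284.0000) ≈ 8.1497.
Hence n = 9.

9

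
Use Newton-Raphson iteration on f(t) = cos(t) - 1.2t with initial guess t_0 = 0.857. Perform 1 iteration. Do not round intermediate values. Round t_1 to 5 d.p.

0.66594

f'(t) = -sin(t) - 1.2
t_0 = 0.857000: f = -0.373692, f' = -1.955882 → t_1 = 0.857000 - (-0.373692)/(-1.955882) = 0.665939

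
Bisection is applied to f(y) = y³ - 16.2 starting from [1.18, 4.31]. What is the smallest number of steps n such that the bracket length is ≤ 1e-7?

25

Initial width b − a = 4.31 − 1.18 = 3.130000.
After n steps the width is (b−a)/2^n; need (b−a)/2^n ≤ 1e-7.
So n ≥ log₂(3.130000/1e-7) = log₂(31300000.0000) ≈ 24.8997.
Hence n = 25.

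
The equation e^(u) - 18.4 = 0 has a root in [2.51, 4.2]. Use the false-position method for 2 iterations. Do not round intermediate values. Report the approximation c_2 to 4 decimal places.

2.8016

f(2.510000) = -6.095070, f(4.200000) = 48.286331
step 1: c = 2.699415, f(c) = -3.528966 < 0 → new bracket [2.699415, 4.200000]
step 2: c = 2.801615, f(c) = -1.928772 < 0 → new bracket [2.801615, 4.200000]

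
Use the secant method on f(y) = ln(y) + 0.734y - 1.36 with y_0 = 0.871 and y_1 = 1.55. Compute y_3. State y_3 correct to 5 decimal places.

Secant update: y_(k+1) = y_k − f(y_k)·(y_k − y_(k-1))/(f(y_k) − f(y_(k-1))).
f(y_0) = -0.858799, f(y_1) = 0.215955
y_2 = 1.550000 - (0.215955)·(1.550000 - 0.871000)/(0.215955 - (-0.858799)) = 1.413566; f(y_2) = 0.023673
y_3 = 1.413566 - (0.023673)·(1.413566 - 1.550000)/(0.023673 - (0.215955)) = 1.396769; f(y_3) = -0.000610

1.39677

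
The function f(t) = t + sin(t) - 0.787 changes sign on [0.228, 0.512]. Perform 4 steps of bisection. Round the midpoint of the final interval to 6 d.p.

f(0.228000) = -0.332970, f(0.512000) = 0.214922 (opposite signs)
step 1: m = 0.370000, f(m) = -0.055385 < 0 → root in [0.370000, 0.512000]
step 2: m = 0.441000, f(m) = 0.080844 > 0 → root in [0.370000, 0.441000]
step 3: m = 0.405500, f(m) = 0.012978 > 0 → root in [0.370000, 0.405500]
step 4: m = 0.387750, f(m) = -0.021144 < 0 → root in [0.387750, 0.405500]
Midpoint of [0.387750, 0.405500] = 0.396625

0.396625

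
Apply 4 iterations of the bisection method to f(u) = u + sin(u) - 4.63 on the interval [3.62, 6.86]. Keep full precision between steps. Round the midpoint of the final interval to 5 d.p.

f(3.620000) = -1.470366, f(6.860000) = 2.775357 (opposite signs)
step 1: m = 5.240000, f(m) = -0.254012 < 0 → root in [5.240000, 6.860000]
step 2: m = 6.050000, f(m) = 1.188922 > 0 → root in [5.240000, 6.050000]
step 3: m = 5.645000, f(m) = 0.419261 > 0 → root in [5.240000, 5.645000]
step 4: m = 5.442500, f(m) = 0.067400 > 0 → root in [5.240000, 5.442500]
Midpoint of [5.240000, 5.442500] = 5.341250

5.34125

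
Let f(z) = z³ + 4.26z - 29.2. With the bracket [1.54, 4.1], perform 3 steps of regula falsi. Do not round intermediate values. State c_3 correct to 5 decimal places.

2.56082

f(1.540000) = -18.987336, f(4.100000) = 57.187000
step 1: c = 2.178110, f(c) = -9.587948 < 0 → new bracket [2.178110, 4.100000]
step 2: c = 2.454066, f(c) = -3.966209 < 0 → new bracket [2.454066, 4.100000]
step 3: c = 2.560816, f(c) = -1.497649 < 0 → new bracket [2.560816, 4.100000]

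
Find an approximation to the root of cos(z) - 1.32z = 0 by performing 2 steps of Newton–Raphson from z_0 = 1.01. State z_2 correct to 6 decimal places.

0.617727

Newton update: z ← z − f(z)/f'(z).
f'(z) = -sin(z) - 1.32
z_0 = 1.010000: f = -0.801339, f' = -2.166832 → z_1 = 1.010000 - (-0.801339)/(-2.166832) = 0.640179
z_1 = 0.640179: f = -0.043048, f' = -1.917339 → z_2 = 0.640179 - (-0.043048)/(-1.917339) = 0.617727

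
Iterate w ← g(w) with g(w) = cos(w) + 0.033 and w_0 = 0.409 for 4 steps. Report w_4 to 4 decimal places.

w_1 = g(0.409000) = 0.950519
w_2 = g(0.950519) = 0.614261
w_3 = g(0.614261) = 0.850200
w_4 = g(0.850200) = 0.692833

0.6928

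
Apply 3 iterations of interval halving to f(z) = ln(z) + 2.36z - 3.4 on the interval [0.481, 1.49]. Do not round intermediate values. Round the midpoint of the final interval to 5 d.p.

1.30081

f(0.481000) = -2.996728, f(1.490000) = 0.515176 (opposite signs)
step 1: m = 0.985500, f(m) = -1.088826 < 0 → root in [0.985500, 1.490000]
step 2: m = 1.237750, f(m) = -0.265615 < 0 → root in [1.237750, 1.490000]
step 3: m = 1.363875, f(m) = 0.129075 > 0 → root in [1.237750, 1.363875]
Midpoint of [1.237750, 1.363875] = 1.300813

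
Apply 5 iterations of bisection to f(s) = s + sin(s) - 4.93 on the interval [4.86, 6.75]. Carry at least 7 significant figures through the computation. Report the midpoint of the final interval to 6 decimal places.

5.598281

f(4.860000) = -1.059125, f(6.750000) = 2.270044 (opposite signs)
step 1: m = 5.805000, f(m) = 0.414831 > 0 → root in [4.860000, 5.805000]
step 2: m = 5.332500, f(m) = -0.411314 < 0 → root in [5.332500, 5.805000]
step 3: m = 5.568750, f(m) = -0.016441 < 0 → root in [5.568750, 5.805000]
step 4: m = 5.686875, f(m) = 0.195282 > 0 → root in [5.568750, 5.686875]
step 5: m = 5.627812, f(m) = 0.088358 > 0 → root in [5.568750, 5.627812]
Midpoint of [5.568750, 5.627812] = 5.598281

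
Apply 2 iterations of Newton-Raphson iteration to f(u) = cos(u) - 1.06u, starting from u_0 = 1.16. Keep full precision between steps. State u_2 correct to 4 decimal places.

f'(u) = -sin(u) - 1.06
u_0 = 1.160000: f = -0.830260, f' = -1.976803 → u_1 = 1.160000 - (-0.830260)/(-1.976803) = 0.739998
u_1 = 0.739998: f = -0.045929, f' = -1.734287 → u_2 = 0.739998 - (-0.045929)/(-1.734287) = 0.713516

0.7135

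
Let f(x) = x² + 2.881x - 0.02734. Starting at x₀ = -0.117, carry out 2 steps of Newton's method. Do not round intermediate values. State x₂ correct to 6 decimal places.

0.009471

f'(x) = 2x + 2.881
x_0 = -0.117000: f = -0.350728, f' = 2.647000 → x_1 = -0.117000 - (-0.350728)/(2.647000) = 0.015500
x_1 = 0.015500: f = 0.017556, f' = 2.912000 → x_2 = 0.015500 - (0.017556)/(2.912000) = 0.009471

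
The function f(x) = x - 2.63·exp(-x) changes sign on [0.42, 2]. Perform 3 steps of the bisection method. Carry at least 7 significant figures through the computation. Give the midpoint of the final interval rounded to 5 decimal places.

0.91375

f(0.420000) = -1.308033, f(2.000000) = 1.644068 (opposite signs)
step 1: m = 1.210000, f(m) = 0.425741 > 0 → root in [0.420000, 1.210000]
step 2: m = 0.815000, f(m) = -0.349141 < 0 → root in [0.815000, 1.210000]
step 3: m = 1.012500, f(m) = 0.056996 > 0 → root in [0.815000, 1.012500]
Midpoint of [0.815000, 1.012500] = 0.913750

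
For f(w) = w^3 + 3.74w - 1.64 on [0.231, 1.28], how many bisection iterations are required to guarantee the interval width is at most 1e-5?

Initial width b − a = 1.28 − 0.231 = 1.049000.
After n steps the width is (b−a)/2^n; need (b−a)/2^n ≤ 1e-5.
So n ≥ log₂(1.049000/1e-5) = log₂(104900.0000) ≈ 16.6787.
Hence n = 17.

17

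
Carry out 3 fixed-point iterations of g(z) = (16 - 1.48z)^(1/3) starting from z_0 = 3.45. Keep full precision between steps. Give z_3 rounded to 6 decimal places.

z_1 = g(3.450000) = 2.216813
z_2 = g(2.216813) = 2.334277
z_3 = g(2.334277) = 2.323593

2.323593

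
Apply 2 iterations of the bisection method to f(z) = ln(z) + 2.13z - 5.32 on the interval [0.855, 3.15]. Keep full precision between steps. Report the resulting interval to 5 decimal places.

f(0.855000) = -3.655504, f(3.150000) = 2.536902 (opposite signs)
step 1: m = 2.002500, f(m) = -0.360279 < 0 → root in [2.002500, 3.150000]
step 2: m = 2.576250, f(m) = 1.113747 > 0 → root in [2.002500, 2.576250]

[2.00250, 2.57625]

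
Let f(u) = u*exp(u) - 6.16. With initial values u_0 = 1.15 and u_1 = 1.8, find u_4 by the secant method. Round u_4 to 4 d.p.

1.4488

Secant update: u_(k+1) = u_k − f(u_k)·(u_k − u_(k-1))/(f(u_k) − f(u_(k-1))).
f(u_0) = -2.528078, f(u_1) = 4.729365
u_2 = 1.800000 - (4.729365)·(1.800000 - 1.150000)/(4.729365 - (-2.528078)) = 1.376423; f(u_2) = -0.708391
u_3 = 1.376423 - (-0.708391)·(1.376423 - 1.800000)/(-0.708391 - (4.729365)) = 1.431603; f(u_3) = -0.168161
u_4 = 1.431603 - (-0.168161)·(1.431603 - 1.376423)/(-0.168161 - (-0.708391)) = 1.448780; f(u_4) = 0.008782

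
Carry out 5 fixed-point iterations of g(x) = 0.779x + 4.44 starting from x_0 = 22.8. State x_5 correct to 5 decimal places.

20.86778

x_1 = g(22.800000) = 22.201200
x_2 = g(22.201200) = 21.734735
x_3 = g(21.734735) = 21.371358
x_4 = g(21.371358) = 21.088288
x_5 = g(21.088288) = 20.867777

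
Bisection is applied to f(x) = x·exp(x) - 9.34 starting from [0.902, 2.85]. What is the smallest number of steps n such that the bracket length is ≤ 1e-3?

11

Initial width b − a = 2.85 − 0.902 = 1.948000.
After n steps the width is (b−a)/2^n; need (b−a)/2^n ≤ 1e-3.
So n ≥ log₂(1.948000/1e-3) = log₂(1948.0000) ≈ 10.9278.
Hence n = 11.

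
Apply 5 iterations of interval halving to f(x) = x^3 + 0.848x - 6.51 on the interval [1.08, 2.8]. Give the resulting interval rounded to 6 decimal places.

f(1.080000) = -4.334448, f(2.800000) = 17.816400 (opposite signs)
step 1: m = 1.940000, f(m) = 2.436504 > 0 → root in [1.080000, 1.940000]
step 2: m = 1.510000, f(m) = -1.786569 < 0 → root in [1.510000, 1.940000]
step 3: m = 1.725000, f(m) = 0.085753 > 0 → root in [1.510000, 1.725000]
step 4: m = 1.617500, f(m) = -0.906485 < 0 → root in [1.617500, 1.725000]
step 5: m = 1.671250, f(m) = -0.424851 < 0 → root in [1.671250, 1.725000]

[1.671250, 1.725000]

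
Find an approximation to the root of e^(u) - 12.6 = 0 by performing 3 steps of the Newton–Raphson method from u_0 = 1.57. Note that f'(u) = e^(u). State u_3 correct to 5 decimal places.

2.54827

Newton update: u ← u − f(u)/f'(u).
u_0 = 1.570000: f = -7.793352, f' = 4.806648 → u_1 = 1.570000 - (-7.793352)/(4.806648) = 3.191369
u_1 = 3.191369: f = 11.721708, f' = 24.321708 → u_2 = 3.191369 - (11.721708)/(24.321708) = 2.709425
u_2 = 2.709425: f = 2.420636, f' = 15.020636 → u_3 = 2.709425 - (2.420636)/(15.020636) = 2.548271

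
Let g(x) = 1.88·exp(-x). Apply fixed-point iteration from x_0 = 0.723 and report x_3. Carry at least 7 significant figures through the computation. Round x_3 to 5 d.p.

0.88365

x_1 = g(0.723000) = 0.912353
x_2 = g(0.912353) = 0.754967
x_3 = g(0.754967) = 0.883649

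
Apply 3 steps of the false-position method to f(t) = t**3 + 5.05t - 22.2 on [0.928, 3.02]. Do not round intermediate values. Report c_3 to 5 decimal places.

2.20209

f(0.928000) = -16.714421, f(3.020000) = 20.594608
step 1: c = 1.865215, f(c) = -6.291536 < 0 → new bracket [1.865215, 3.020000]
step 2: c = 2.135442, f(c) = -1.678160 < 0 → new bracket [2.135442, 3.020000]
step 3: c = 2.202090, f(c) = -0.401073 < 0 → new bracket [2.202090, 3.020000]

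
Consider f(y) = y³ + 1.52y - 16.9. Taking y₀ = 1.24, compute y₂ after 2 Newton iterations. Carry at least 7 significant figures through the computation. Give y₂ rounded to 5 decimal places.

Newton update: y ← y − f(y)/f'(y).
f'(y) = 3y² + 1.52
y_0 = 1.240000: f = -13.108576, f' = 6.132800 → y_1 = 1.240000 - (-13.108576)/(6.132800) = 3.377454
y_1 = 3.377454: f = 26.760997, f' = 35.741580 → y_2 = 3.377454 - (26.760997)/(35.741580) = 2.628718

2.62872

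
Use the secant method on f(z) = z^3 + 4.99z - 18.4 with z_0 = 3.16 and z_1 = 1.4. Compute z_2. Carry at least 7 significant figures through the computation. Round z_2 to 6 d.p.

f(z_0) = 28.922896, f(z_1) = -8.670000
z_2 = 1.400000 - (-8.670000)·(1.400000 - 3.160000)/(-8.670000 - (28.922896)) = 1.805906; f(z_2) = -3.498927

1.805906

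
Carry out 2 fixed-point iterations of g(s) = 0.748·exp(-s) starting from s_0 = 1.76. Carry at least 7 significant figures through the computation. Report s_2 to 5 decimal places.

0.65768

s_1 = g(1.760000) = 0.128690
s_2 = g(0.128690) = 0.657677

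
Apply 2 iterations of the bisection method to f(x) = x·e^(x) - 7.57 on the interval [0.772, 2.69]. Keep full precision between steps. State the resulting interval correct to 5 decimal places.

[1.25150, 1.73100]

f(0.772000) = -5.899322, f(2.690000) = 32.058208 (opposite signs)
step 1: m = 1.731000, f(m) = 2.203741 > 0 → root in [0.772000, 1.731000]
step 2: m = 1.251500, f(m) = -3.195279 < 0 → root in [1.251500, 1.731000]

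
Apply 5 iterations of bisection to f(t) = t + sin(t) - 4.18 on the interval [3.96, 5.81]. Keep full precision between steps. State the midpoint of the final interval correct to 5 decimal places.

5.08734

f(3.960000) = -0.950058, f(5.810000) = 1.174276 (opposite signs)
step 1: m = 4.885000, f(m) = -0.280140 < 0 → root in [4.885000, 5.810000]
step 2: m = 5.347500, f(m) = 0.362494 > 0 → root in [4.885000, 5.347500]
step 3: m = 5.116250, f(m) = 0.016699 > 0 → root in [4.885000, 5.116250]
step 4: m = 5.000625, f(m) = -0.138122 < 0 → root in [5.000625, 5.116250]
step 5: m = 5.058438, f(m) = -0.062283 < 0 → root in [5.058438, 5.116250]
Midpoint of [5.058438, 5.116250] = 5.087344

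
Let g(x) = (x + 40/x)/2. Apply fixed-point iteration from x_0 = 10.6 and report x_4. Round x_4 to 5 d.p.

x_1 = g(10.600000) = 7.186792
x_2 = g(7.186792) = 6.376279
x_3 = g(6.376279) = 6.324765
x_4 = g(6.324765) = 6.324555

6.32456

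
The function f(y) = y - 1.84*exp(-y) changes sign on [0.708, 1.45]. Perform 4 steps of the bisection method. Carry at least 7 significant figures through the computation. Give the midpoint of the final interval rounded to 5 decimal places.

0.82394

f(0.708000) = -0.198436, f(1.450000) = 1.018391 (opposite signs)
step 1: m = 1.079000, f(m) = 0.453519 > 0 → root in [0.708000, 1.079000]
step 2: m = 0.893500, f(m) = 0.140533 > 0 → root in [0.708000, 0.893500]
step 3: m = 0.800750, f(m) = -0.025395 < 0 → root in [0.800750, 0.893500]
step 4: m = 0.847125, f(m) = 0.058417 > 0 → root in [0.800750, 0.847125]
Midpoint of [0.800750, 0.847125] = 0.823937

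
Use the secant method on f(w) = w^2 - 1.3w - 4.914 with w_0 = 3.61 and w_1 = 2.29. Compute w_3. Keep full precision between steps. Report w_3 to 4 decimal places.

2.9765

f(w_0) = 3.425100, f(w_1) = -2.646900
w_2 = 2.290000 - (-2.646900)·(2.290000 - 3.610000)/(-2.646900 - (3.425100)) = 2.865413; f(w_2) = -0.428445
w_3 = 2.865413 - (-0.428445)·(2.865413 - 2.290000)/(-0.428445 - (-2.646900)) = 2.976541; f(w_3) = 0.076294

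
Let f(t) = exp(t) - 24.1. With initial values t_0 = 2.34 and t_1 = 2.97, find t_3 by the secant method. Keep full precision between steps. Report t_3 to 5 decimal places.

f(t_0) = -13.718763, f(t_1) = -4.608080
t_2 = 2.970000 - (-4.608080)·(2.970000 - 2.340000)/(-4.608080 - (-13.718763)) = 3.288647; f(t_2) = 2.706566
t_3 = 3.288647 - (2.706566)·(3.288647 - 2.970000)/(2.706566 - (-4.608080)) = 3.170741; f(t_3) = -0.274865

3.17074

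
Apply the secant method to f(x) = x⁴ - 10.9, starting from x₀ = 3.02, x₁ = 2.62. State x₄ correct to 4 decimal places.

1.8608

f(x_0) = 72.281696, f(x_1) = 36.219987
x_2 = 2.620000 - (36.219987)·(2.620000 - 3.020000)/(36.219987 - (72.281696)) = 2.218244; f(x_2) = 13.312383
x_3 = 2.218244 - (13.312383)·(2.218244 - 2.620000)/(13.312383 - (36.219987)) = 1.984771; f(x_3) = 4.618196
x_4 = 1.984771 - (4.618196)·(1.984771 - 2.218244)/(4.618196 - (13.312383)) = 1.860753; f(x_4) = 1.088238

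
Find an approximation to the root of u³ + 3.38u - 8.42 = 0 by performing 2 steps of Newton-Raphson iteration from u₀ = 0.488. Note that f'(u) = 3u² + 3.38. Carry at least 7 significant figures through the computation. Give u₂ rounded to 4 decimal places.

1.6269

Newton update: u ← u − f(u)/f'(u).
u_0 = 0.488000: f = -6.654346, f' = 4.094432 → u_1 = 0.488000 - (-6.654346)/(4.094432) = 2.113218
u_1 = 2.113218: f = 8.159659, f' = 16.777074 → u_2 = 2.113218 - (8.159659)/(16.777074) = 1.626861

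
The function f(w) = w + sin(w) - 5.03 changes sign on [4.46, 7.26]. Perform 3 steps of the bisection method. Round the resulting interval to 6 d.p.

f(4.460000) = -1.538319, f(7.260000) = 3.058719 (opposite signs)
step 1: m = 5.860000, f(m) = 0.419333 > 0 → root in [4.460000, 5.860000]
step 2: m = 5.160000, f(m) = -0.771484 < 0 → root in [5.160000, 5.860000]
step 3: m = 5.510000, f(m) = -0.218418 < 0 → root in [5.510000, 5.860000]

[5.510000, 5.860000]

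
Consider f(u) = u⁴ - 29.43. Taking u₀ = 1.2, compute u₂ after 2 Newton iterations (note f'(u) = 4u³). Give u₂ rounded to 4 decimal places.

3.9220

u_0 = 1.200000: f = -27.356400, f' = 6.912000 → u_1 = 1.200000 - (-27.356400)/(6.912000) = 5.157813
u_1 = 5.157813: f = 678.291194, f' = 548.853758 → u_2 = 5.157813 - (678.291194)/(548.853758) = 3.921980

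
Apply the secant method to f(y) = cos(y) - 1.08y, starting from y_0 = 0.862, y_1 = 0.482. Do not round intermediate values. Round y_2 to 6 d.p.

f(y_0) = -0.280040, f(y_1) = 0.365510
y_2 = 0.482000 - (0.365510)·(0.482000 - 0.862000)/(0.365510 - (-0.280040)) = 0.697156; f(y_2) = 0.013743

0.697156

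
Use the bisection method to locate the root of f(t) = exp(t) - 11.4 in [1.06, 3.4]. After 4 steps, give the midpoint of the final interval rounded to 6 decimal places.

f(1.060000) = -8.513629, f(3.400000) = 18.564100 (opposite signs)
step 1: m = 2.230000, f(m) = -2.100134 < 0 → root in [2.230000, 3.400000]
step 2: m = 2.815000, f(m) = 5.293176 > 0 → root in [2.230000, 2.815000]
step 3: m = 2.522500, f(m) = 1.059707 > 0 → root in [2.230000, 2.522500]
step 4: m = 2.376250, f(m) = -0.635540 < 0 → root in [2.376250, 2.522500]
Midpoint of [2.376250, 2.522500] = 2.449375

2.449375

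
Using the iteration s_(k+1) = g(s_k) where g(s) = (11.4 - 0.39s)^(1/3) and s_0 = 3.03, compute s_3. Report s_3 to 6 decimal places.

s_1 = g(3.030000) = 2.169999
s_2 = g(2.169999) = 2.193486
s_3 = g(2.193486) = 2.192851

2.192851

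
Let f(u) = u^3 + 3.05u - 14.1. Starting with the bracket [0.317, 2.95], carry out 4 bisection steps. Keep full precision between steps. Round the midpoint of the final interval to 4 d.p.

2.0449

f(0.317000) = -13.101295, f(2.950000) = 20.569875 (opposite signs)
step 1: m = 1.633500, f(m) = -4.759121 < 0 → root in [1.633500, 2.950000]
step 2: m = 2.291750, f(m) = 4.926379 > 0 → root in [1.633500, 2.291750]
step 3: m = 1.962625, f(m) = -0.554165 < 0 → root in [1.962625, 2.291750]
step 4: m = 2.127188, f(m) = 2.013289 > 0 → root in [1.962625, 2.127188]
Midpoint of [1.962625, 2.127188] = 2.044906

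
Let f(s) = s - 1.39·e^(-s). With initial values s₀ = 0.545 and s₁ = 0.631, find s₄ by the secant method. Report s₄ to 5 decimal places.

f(s_0) = -0.260980, f(s_1) = -0.108563
s_2 = 0.631000 - (-0.108563)·(0.631000 - 0.545000)/(-0.108563 - (-0.260980)) = 0.692255; f(s_2) = -0.003365
s_3 = 0.692255 - (-0.003365)·(0.692255 - 0.631000)/(-0.003365 - (-0.108563)) = 0.694215; f(s_3) = -0.000044
s_4 = 0.694215 - (-0.000044)·(0.694215 - 0.692255)/(-0.000044 - (-0.003365)) = 0.694241; f(s_4) = -0.000000

0.69424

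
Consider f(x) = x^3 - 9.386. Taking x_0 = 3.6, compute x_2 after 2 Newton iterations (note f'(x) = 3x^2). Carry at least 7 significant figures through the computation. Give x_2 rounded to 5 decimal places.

Newton update: x ← x − f(x)/f'(x).
x_0 = 3.600000: f = 37.270000, f' = 38.880000 → x_1 = 3.600000 - (37.270000)/(38.880000) = 2.641409
x_1 = 2.641409: f = 9.043230, f' = 20.931132 → x_2 = 2.641409 - (9.043230)/(20.931132) = 2.209363

2.20936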